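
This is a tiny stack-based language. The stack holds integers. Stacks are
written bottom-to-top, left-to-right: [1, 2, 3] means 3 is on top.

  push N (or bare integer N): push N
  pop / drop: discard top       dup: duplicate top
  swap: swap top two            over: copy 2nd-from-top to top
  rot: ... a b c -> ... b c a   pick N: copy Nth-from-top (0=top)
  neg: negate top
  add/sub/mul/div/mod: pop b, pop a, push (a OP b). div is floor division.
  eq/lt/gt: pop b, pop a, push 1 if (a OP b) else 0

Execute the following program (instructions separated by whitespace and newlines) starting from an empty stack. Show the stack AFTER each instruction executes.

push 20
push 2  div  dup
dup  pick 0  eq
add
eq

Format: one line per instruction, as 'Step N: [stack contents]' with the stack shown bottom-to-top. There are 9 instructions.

Step 1: [20]
Step 2: [20, 2]
Step 3: [10]
Step 4: [10, 10]
Step 5: [10, 10, 10]
Step 6: [10, 10, 10, 10]
Step 7: [10, 10, 1]
Step 8: [10, 11]
Step 9: [0]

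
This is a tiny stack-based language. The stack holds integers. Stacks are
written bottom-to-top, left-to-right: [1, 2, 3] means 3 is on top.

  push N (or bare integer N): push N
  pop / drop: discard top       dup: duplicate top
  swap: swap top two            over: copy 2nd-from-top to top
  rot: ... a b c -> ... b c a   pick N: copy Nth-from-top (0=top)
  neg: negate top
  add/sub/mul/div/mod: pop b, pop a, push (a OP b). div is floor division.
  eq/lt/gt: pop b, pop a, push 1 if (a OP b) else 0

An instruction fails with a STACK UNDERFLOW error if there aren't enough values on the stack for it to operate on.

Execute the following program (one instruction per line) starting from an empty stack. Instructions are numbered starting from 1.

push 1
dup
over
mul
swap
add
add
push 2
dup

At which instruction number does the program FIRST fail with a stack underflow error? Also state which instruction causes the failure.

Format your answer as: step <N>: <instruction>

Answer: step 7: add

Derivation:
Step 1 ('push 1'): stack = [1], depth = 1
Step 2 ('dup'): stack = [1, 1], depth = 2
Step 3 ('over'): stack = [1, 1, 1], depth = 3
Step 4 ('mul'): stack = [1, 1], depth = 2
Step 5 ('swap'): stack = [1, 1], depth = 2
Step 6 ('add'): stack = [2], depth = 1
Step 7 ('add'): needs 2 value(s) but depth is 1 — STACK UNDERFLOW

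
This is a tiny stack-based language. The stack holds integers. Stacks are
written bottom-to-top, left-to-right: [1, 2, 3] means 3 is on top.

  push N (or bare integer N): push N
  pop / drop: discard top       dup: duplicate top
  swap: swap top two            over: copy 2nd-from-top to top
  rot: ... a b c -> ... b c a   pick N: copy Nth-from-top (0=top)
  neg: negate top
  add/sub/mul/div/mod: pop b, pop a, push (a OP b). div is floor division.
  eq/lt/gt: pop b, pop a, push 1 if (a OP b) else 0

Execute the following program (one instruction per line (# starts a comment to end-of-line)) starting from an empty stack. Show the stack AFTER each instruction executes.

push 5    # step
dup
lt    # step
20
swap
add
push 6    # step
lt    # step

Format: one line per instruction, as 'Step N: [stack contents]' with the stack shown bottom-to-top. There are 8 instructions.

Step 1: [5]
Step 2: [5, 5]
Step 3: [0]
Step 4: [0, 20]
Step 5: [20, 0]
Step 6: [20]
Step 7: [20, 6]
Step 8: [0]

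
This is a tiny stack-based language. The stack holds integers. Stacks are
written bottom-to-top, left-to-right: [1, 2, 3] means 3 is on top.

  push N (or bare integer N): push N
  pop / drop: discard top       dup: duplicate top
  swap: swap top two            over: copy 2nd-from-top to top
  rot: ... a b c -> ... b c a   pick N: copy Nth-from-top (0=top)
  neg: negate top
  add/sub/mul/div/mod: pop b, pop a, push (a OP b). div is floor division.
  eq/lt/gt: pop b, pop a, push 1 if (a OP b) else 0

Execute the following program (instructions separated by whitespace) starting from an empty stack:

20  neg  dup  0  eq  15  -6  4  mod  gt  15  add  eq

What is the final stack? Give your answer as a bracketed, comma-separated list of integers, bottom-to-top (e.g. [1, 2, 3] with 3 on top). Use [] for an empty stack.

After 'push 20': [20]
After 'neg': [-20]
After 'dup': [-20, -20]
After 'push 0': [-20, -20, 0]
After 'eq': [-20, 0]
After 'push 15': [-20, 0, 15]
After 'push -6': [-20, 0, 15, -6]
After 'push 4': [-20, 0, 15, -6, 4]
After 'mod': [-20, 0, 15, 2]
After 'gt': [-20, 0, 1]
After 'push 15': [-20, 0, 1, 15]
After 'add': [-20, 0, 16]
After 'eq': [-20, 0]

Answer: [-20, 0]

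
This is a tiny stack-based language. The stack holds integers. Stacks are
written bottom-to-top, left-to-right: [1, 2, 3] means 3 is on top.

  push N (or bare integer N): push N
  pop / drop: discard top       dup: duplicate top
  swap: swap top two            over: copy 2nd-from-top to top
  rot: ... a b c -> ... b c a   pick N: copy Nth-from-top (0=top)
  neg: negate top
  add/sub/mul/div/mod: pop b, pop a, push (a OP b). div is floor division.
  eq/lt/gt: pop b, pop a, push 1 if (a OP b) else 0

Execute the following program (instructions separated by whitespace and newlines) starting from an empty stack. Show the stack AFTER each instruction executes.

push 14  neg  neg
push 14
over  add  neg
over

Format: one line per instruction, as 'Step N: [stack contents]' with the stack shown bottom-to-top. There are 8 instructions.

Step 1: [14]
Step 2: [-14]
Step 3: [14]
Step 4: [14, 14]
Step 5: [14, 14, 14]
Step 6: [14, 28]
Step 7: [14, -28]
Step 8: [14, -28, 14]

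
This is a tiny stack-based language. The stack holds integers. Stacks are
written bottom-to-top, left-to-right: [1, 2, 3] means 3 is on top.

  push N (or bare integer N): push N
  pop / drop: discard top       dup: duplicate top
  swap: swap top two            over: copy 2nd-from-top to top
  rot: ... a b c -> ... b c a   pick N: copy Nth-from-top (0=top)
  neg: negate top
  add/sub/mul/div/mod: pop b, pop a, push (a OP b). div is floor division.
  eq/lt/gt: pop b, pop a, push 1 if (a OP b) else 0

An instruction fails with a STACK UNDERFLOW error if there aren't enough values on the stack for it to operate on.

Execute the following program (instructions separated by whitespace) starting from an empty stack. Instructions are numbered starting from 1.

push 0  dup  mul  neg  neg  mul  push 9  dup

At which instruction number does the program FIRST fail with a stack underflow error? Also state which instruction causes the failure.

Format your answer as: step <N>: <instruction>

Step 1 ('push 0'): stack = [0], depth = 1
Step 2 ('dup'): stack = [0, 0], depth = 2
Step 3 ('mul'): stack = [0], depth = 1
Step 4 ('neg'): stack = [0], depth = 1
Step 5 ('neg'): stack = [0], depth = 1
Step 6 ('mul'): needs 2 value(s) but depth is 1 — STACK UNDERFLOW

Answer: step 6: mul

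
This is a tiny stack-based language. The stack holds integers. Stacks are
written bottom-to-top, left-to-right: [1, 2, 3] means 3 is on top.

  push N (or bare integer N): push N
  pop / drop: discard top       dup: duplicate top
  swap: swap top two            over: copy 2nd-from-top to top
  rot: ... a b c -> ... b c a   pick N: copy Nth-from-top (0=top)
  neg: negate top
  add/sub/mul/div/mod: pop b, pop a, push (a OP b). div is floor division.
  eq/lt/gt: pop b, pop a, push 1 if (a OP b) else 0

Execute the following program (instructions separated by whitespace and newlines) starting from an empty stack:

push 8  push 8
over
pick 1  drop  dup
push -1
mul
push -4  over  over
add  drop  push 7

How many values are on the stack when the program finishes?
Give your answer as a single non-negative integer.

After 'push 8': stack = [8] (depth 1)
After 'push 8': stack = [8, 8] (depth 2)
After 'over': stack = [8, 8, 8] (depth 3)
After 'pick 1': stack = [8, 8, 8, 8] (depth 4)
After 'drop': stack = [8, 8, 8] (depth 3)
After 'dup': stack = [8, 8, 8, 8] (depth 4)
After 'push -1': stack = [8, 8, 8, 8, -1] (depth 5)
After 'mul': stack = [8, 8, 8, -8] (depth 4)
After 'push -4': stack = [8, 8, 8, -8, -4] (depth 5)
After 'over': stack = [8, 8, 8, -8, -4, -8] (depth 6)
After 'over': stack = [8, 8, 8, -8, -4, -8, -4] (depth 7)
After 'add': stack = [8, 8, 8, -8, -4, -12] (depth 6)
After 'drop': stack = [8, 8, 8, -8, -4] (depth 5)
After 'push 7': stack = [8, 8, 8, -8, -4, 7] (depth 6)

Answer: 6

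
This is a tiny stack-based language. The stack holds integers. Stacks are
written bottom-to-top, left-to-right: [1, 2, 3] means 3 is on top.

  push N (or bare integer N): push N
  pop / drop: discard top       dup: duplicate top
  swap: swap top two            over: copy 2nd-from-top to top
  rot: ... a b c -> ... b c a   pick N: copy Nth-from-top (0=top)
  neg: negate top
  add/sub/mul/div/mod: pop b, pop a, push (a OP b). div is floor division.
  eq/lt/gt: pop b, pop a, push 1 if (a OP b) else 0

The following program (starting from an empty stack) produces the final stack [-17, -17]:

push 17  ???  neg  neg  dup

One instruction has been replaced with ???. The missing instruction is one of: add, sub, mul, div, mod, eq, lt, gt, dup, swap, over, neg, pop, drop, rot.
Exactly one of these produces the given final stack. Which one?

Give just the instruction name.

Stack before ???: [17]
Stack after ???:  [-17]
The instruction that transforms [17] -> [-17] is: neg

Answer: neg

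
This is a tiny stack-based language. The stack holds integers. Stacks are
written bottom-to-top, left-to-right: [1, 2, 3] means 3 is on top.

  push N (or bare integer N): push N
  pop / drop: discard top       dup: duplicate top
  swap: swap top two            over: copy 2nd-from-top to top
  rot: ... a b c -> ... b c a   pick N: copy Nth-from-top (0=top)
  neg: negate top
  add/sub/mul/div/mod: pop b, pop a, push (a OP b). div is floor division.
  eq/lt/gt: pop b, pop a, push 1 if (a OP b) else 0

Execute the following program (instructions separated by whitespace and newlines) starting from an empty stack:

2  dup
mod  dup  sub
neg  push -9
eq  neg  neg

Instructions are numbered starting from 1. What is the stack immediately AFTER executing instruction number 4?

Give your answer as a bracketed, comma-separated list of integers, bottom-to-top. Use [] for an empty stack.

Answer: [0, 0]

Derivation:
Step 1 ('2'): [2]
Step 2 ('dup'): [2, 2]
Step 3 ('mod'): [0]
Step 4 ('dup'): [0, 0]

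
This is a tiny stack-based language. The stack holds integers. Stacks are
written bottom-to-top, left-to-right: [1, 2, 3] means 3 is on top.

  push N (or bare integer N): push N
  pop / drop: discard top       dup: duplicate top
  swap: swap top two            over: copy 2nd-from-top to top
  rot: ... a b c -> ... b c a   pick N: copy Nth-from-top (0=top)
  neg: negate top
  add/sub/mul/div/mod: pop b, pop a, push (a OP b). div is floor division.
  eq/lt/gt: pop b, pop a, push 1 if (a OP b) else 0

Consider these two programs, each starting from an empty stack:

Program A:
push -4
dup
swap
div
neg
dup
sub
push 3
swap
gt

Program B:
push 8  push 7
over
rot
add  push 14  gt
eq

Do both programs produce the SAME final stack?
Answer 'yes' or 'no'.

Answer: no

Derivation:
Program A trace:
  After 'push -4': [-4]
  After 'dup': [-4, -4]
  After 'swap': [-4, -4]
  After 'div': [1]
  After 'neg': [-1]
  After 'dup': [-1, -1]
  After 'sub': [0]
  After 'push 3': [0, 3]
  After 'swap': [3, 0]
  After 'gt': [1]
Program A final stack: [1]

Program B trace:
  After 'push 8': [8]
  After 'push 7': [8, 7]
  After 'over': [8, 7, 8]
  After 'rot': [7, 8, 8]
  After 'add': [7, 16]
  After 'push 14': [7, 16, 14]
  After 'gt': [7, 1]
  After 'eq': [0]
Program B final stack: [0]
Same: no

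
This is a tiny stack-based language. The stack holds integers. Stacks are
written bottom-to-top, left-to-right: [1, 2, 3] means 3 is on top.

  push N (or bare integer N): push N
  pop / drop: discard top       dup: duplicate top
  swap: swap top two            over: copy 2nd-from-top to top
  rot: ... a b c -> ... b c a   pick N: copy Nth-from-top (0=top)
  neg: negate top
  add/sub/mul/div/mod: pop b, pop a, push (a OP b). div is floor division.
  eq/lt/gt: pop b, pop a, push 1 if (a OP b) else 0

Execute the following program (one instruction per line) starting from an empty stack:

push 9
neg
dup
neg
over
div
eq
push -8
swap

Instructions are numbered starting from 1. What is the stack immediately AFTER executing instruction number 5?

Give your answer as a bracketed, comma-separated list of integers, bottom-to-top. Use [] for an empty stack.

Answer: [-9, 9, -9]

Derivation:
Step 1 ('push 9'): [9]
Step 2 ('neg'): [-9]
Step 3 ('dup'): [-9, -9]
Step 4 ('neg'): [-9, 9]
Step 5 ('over'): [-9, 9, -9]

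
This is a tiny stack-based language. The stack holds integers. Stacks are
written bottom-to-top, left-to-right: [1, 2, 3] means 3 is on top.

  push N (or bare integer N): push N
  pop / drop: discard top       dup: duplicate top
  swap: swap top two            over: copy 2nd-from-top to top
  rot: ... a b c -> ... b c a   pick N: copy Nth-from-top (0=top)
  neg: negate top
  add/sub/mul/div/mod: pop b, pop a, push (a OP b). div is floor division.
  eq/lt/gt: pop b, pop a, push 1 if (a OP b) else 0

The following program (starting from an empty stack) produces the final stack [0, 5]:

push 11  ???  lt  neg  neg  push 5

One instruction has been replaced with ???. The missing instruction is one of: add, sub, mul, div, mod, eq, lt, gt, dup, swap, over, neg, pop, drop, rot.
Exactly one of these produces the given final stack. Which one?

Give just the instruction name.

Answer: dup

Derivation:
Stack before ???: [11]
Stack after ???:  [11, 11]
The instruction that transforms [11] -> [11, 11] is: dup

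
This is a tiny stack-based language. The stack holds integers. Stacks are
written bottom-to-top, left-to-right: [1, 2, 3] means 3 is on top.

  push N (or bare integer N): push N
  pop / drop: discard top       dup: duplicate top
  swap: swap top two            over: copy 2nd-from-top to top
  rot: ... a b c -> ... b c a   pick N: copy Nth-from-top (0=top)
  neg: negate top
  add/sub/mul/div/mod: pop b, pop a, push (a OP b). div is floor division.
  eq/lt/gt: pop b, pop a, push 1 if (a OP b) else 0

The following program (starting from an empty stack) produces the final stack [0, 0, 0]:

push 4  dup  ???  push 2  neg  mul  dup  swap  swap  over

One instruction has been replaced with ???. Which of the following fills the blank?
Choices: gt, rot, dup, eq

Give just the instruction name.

Stack before ???: [4, 4]
Stack after ???:  [0]
Checking each choice:
  gt: MATCH
  rot: stack underflow (need 3, have 2)
  dup: produces [4, 4, -8, -8, -8]
  eq: produces [-2, -2, -2]


Answer: gt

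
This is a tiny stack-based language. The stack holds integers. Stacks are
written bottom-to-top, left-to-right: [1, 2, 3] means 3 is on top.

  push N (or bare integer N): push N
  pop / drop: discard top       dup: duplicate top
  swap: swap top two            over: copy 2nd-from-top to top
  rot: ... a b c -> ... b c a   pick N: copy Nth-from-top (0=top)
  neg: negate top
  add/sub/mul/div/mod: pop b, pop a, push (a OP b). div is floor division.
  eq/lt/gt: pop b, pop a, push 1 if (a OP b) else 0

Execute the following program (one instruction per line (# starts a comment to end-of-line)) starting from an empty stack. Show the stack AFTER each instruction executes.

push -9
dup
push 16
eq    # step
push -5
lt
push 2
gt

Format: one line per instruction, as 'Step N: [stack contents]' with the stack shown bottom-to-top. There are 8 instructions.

Step 1: [-9]
Step 2: [-9, -9]
Step 3: [-9, -9, 16]
Step 4: [-9, 0]
Step 5: [-9, 0, -5]
Step 6: [-9, 0]
Step 7: [-9, 0, 2]
Step 8: [-9, 0]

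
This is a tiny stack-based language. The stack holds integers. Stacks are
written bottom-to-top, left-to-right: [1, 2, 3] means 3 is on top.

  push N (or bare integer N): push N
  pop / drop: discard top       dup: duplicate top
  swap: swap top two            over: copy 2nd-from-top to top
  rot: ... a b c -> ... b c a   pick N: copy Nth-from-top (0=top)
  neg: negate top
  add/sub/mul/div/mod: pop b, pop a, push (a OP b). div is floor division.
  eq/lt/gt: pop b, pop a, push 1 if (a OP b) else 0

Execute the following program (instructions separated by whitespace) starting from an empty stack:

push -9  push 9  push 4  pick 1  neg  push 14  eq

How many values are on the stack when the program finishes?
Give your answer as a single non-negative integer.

After 'push -9': stack = [-9] (depth 1)
After 'push 9': stack = [-9, 9] (depth 2)
After 'push 4': stack = [-9, 9, 4] (depth 3)
After 'pick 1': stack = [-9, 9, 4, 9] (depth 4)
After 'neg': stack = [-9, 9, 4, -9] (depth 4)
After 'push 14': stack = [-9, 9, 4, -9, 14] (depth 5)
After 'eq': stack = [-9, 9, 4, 0] (depth 4)

Answer: 4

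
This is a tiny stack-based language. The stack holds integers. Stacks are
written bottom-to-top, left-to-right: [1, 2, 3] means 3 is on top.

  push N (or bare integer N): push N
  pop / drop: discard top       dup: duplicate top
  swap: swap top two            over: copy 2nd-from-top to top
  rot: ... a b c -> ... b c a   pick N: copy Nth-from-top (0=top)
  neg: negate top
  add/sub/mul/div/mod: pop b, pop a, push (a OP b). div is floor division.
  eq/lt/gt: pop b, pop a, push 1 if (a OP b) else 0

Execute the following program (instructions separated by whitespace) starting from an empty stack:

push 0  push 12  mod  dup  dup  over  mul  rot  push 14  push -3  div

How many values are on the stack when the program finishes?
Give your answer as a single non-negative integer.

After 'push 0': stack = [0] (depth 1)
After 'push 12': stack = [0, 12] (depth 2)
After 'mod': stack = [0] (depth 1)
After 'dup': stack = [0, 0] (depth 2)
After 'dup': stack = [0, 0, 0] (depth 3)
After 'over': stack = [0, 0, 0, 0] (depth 4)
After 'mul': stack = [0, 0, 0] (depth 3)
After 'rot': stack = [0, 0, 0] (depth 3)
After 'push 14': stack = [0, 0, 0, 14] (depth 4)
After 'push -3': stack = [0, 0, 0, 14, -3] (depth 5)
After 'div': stack = [0, 0, 0, -5] (depth 4)

Answer: 4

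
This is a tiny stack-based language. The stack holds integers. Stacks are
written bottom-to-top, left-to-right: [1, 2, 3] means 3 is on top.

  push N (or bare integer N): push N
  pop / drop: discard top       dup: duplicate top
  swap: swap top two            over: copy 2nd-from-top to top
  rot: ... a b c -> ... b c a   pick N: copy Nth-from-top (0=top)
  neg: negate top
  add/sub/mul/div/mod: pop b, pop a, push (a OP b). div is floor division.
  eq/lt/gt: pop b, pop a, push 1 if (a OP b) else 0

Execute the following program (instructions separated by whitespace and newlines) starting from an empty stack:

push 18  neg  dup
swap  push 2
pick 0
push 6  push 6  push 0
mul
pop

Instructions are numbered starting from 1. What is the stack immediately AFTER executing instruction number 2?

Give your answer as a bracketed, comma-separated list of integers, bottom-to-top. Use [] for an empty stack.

Answer: [-18]

Derivation:
Step 1 ('push 18'): [18]
Step 2 ('neg'): [-18]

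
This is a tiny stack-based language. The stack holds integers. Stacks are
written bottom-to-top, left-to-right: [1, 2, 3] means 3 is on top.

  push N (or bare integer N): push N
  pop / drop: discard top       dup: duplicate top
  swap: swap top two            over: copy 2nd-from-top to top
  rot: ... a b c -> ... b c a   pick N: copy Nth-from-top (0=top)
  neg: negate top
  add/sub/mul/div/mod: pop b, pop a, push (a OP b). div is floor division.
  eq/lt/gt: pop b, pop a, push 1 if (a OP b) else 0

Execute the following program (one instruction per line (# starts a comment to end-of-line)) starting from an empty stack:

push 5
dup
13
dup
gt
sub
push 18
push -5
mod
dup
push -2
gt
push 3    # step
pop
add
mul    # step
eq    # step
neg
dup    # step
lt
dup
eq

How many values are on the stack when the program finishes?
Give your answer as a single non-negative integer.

Answer: 1

Derivation:
After 'push 5': stack = [5] (depth 1)
After 'dup': stack = [5, 5] (depth 2)
After 'push 13': stack = [5, 5, 13] (depth 3)
After 'dup': stack = [5, 5, 13, 13] (depth 4)
After 'gt': stack = [5, 5, 0] (depth 3)
After 'sub': stack = [5, 5] (depth 2)
After 'push 18': stack = [5, 5, 18] (depth 3)
After 'push -5': stack = [5, 5, 18, -5] (depth 4)
After 'mod': stack = [5, 5, -2] (depth 3)
After 'dup': stack = [5, 5, -2, -2] (depth 4)
  ...
After 'push 3': stack = [5, 5, -2, 0, 3] (depth 5)
After 'pop': stack = [5, 5, -2, 0] (depth 4)
After 'add': stack = [5, 5, -2] (depth 3)
After 'mul': stack = [5, -10] (depth 2)
After 'eq': stack = [0] (depth 1)
After 'neg': stack = [0] (depth 1)
After 'dup': stack = [0, 0] (depth 2)
After 'lt': stack = [0] (depth 1)
After 'dup': stack = [0, 0] (depth 2)
After 'eq': stack = [1] (depth 1)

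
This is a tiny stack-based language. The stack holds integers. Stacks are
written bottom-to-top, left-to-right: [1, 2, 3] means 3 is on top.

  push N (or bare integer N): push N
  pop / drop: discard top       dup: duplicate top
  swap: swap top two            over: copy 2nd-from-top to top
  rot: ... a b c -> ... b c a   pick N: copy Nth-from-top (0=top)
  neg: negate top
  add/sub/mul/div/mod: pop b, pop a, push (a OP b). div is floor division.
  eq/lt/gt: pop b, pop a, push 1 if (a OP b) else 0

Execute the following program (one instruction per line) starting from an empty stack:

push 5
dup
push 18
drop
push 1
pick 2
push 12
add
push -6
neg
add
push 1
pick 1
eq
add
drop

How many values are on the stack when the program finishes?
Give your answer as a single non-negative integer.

Answer: 3

Derivation:
After 'push 5': stack = [5] (depth 1)
After 'dup': stack = [5, 5] (depth 2)
After 'push 18': stack = [5, 5, 18] (depth 3)
After 'drop': stack = [5, 5] (depth 2)
After 'push 1': stack = [5, 5, 1] (depth 3)
After 'pick 2': stack = [5, 5, 1, 5] (depth 4)
After 'push 12': stack = [5, 5, 1, 5, 12] (depth 5)
After 'add': stack = [5, 5, 1, 17] (depth 4)
After 'push -6': stack = [5, 5, 1, 17, -6] (depth 5)
After 'neg': stack = [5, 5, 1, 17, 6] (depth 5)
After 'add': stack = [5, 5, 1, 23] (depth 4)
After 'push 1': stack = [5, 5, 1, 23, 1] (depth 5)
After 'pick 1': stack = [5, 5, 1, 23, 1, 23] (depth 6)
After 'eq': stack = [5, 5, 1, 23, 0] (depth 5)
After 'add': stack = [5, 5, 1, 23] (depth 4)
After 'drop': stack = [5, 5, 1] (depth 3)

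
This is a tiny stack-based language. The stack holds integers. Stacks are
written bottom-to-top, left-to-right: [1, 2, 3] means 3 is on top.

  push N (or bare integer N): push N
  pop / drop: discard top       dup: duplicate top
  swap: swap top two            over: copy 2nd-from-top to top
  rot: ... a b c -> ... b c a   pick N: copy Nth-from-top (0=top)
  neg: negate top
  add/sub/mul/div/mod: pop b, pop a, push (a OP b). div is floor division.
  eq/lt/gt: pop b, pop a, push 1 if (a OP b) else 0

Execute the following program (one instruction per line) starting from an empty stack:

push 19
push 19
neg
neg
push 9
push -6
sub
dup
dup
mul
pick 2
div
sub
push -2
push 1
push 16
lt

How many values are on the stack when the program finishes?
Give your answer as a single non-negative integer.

Answer: 5

Derivation:
After 'push 19': stack = [19] (depth 1)
After 'push 19': stack = [19, 19] (depth 2)
After 'neg': stack = [19, -19] (depth 2)
After 'neg': stack = [19, 19] (depth 2)
After 'push 9': stack = [19, 19, 9] (depth 3)
After 'push -6': stack = [19, 19, 9, -6] (depth 4)
After 'sub': stack = [19, 19, 15] (depth 3)
After 'dup': stack = [19, 19, 15, 15] (depth 4)
After 'dup': stack = [19, 19, 15, 15, 15] (depth 5)
After 'mul': stack = [19, 19, 15, 225] (depth 4)
After 'pick 2': stack = [19, 19, 15, 225, 19] (depth 5)
After 'div': stack = [19, 19, 15, 11] (depth 4)
After 'sub': stack = [19, 19, 4] (depth 3)
After 'push -2': stack = [19, 19, 4, -2] (depth 4)
After 'push 1': stack = [19, 19, 4, -2, 1] (depth 5)
After 'push 16': stack = [19, 19, 4, -2, 1, 16] (depth 6)
After 'lt': stack = [19, 19, 4, -2, 1] (depth 5)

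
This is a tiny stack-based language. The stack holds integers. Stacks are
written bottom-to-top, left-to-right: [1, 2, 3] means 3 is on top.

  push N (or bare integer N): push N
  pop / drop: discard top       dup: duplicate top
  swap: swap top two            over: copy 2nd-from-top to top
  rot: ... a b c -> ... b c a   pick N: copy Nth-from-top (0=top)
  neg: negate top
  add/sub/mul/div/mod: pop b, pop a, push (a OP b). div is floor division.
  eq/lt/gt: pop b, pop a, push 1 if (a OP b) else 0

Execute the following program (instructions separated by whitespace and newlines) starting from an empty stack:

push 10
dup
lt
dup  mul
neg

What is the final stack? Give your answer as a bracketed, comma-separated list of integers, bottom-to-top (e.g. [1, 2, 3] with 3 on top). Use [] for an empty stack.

Answer: [0]

Derivation:
After 'push 10': [10]
After 'dup': [10, 10]
After 'lt': [0]
After 'dup': [0, 0]
After 'mul': [0]
After 'neg': [0]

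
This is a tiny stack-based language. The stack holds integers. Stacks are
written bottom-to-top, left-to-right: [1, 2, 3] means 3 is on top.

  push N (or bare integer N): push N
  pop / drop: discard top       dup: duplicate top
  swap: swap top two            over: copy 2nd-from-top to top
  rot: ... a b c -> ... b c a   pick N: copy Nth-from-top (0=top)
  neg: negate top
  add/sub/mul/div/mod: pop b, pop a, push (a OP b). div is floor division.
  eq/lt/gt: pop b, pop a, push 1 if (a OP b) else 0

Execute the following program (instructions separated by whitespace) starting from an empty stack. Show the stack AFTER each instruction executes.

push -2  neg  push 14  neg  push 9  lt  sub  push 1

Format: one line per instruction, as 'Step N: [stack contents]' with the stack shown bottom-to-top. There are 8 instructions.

Step 1: [-2]
Step 2: [2]
Step 3: [2, 14]
Step 4: [2, -14]
Step 5: [2, -14, 9]
Step 6: [2, 1]
Step 7: [1]
Step 8: [1, 1]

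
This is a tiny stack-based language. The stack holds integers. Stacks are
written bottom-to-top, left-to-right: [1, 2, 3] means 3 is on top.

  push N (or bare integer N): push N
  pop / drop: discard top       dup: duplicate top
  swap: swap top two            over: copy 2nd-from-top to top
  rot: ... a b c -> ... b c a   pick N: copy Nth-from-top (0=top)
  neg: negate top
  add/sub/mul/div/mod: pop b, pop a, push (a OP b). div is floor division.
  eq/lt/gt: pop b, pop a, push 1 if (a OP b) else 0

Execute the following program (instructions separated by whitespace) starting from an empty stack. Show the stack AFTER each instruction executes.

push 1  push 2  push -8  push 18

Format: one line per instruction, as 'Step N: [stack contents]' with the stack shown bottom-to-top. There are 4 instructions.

Step 1: [1]
Step 2: [1, 2]
Step 3: [1, 2, -8]
Step 4: [1, 2, -8, 18]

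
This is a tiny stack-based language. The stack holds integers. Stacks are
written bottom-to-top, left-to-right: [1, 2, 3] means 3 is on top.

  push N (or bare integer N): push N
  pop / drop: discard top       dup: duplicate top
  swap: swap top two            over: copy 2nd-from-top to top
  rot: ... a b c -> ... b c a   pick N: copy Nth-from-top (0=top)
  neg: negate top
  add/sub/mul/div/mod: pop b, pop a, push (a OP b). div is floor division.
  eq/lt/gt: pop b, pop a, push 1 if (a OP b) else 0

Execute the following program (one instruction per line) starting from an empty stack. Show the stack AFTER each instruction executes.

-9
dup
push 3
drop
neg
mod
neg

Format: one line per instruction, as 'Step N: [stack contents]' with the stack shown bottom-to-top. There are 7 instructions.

Step 1: [-9]
Step 2: [-9, -9]
Step 3: [-9, -9, 3]
Step 4: [-9, -9]
Step 5: [-9, 9]
Step 6: [0]
Step 7: [0]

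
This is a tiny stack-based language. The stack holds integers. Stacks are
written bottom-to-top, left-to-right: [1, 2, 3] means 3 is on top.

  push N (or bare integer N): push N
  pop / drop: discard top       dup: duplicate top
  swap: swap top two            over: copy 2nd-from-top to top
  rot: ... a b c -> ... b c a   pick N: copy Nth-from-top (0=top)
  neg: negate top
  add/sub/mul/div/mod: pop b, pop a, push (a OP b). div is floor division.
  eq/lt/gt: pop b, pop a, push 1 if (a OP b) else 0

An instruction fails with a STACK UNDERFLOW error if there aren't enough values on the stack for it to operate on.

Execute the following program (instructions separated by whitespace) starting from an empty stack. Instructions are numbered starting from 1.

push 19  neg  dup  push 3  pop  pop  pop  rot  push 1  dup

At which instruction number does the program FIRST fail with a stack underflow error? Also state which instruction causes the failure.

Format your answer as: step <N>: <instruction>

Answer: step 8: rot

Derivation:
Step 1 ('push 19'): stack = [19], depth = 1
Step 2 ('neg'): stack = [-19], depth = 1
Step 3 ('dup'): stack = [-19, -19], depth = 2
Step 4 ('push 3'): stack = [-19, -19, 3], depth = 3
Step 5 ('pop'): stack = [-19, -19], depth = 2
Step 6 ('pop'): stack = [-19], depth = 1
Step 7 ('pop'): stack = [], depth = 0
Step 8 ('rot'): needs 3 value(s) but depth is 0 — STACK UNDERFLOW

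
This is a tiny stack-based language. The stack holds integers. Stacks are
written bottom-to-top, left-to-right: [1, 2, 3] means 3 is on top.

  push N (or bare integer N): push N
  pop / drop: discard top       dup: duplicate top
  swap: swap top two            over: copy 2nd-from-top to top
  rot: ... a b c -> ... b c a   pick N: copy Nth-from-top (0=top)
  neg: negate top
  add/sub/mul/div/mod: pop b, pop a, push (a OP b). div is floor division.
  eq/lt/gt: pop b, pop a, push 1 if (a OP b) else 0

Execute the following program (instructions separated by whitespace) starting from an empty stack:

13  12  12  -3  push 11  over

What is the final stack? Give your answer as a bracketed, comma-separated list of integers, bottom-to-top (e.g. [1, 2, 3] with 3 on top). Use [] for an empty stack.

After 'push 13': [13]
After 'push 12': [13, 12]
After 'push 12': [13, 12, 12]
After 'push -3': [13, 12, 12, -3]
After 'push 11': [13, 12, 12, -3, 11]
After 'over': [13, 12, 12, -3, 11, -3]

Answer: [13, 12, 12, -3, 11, -3]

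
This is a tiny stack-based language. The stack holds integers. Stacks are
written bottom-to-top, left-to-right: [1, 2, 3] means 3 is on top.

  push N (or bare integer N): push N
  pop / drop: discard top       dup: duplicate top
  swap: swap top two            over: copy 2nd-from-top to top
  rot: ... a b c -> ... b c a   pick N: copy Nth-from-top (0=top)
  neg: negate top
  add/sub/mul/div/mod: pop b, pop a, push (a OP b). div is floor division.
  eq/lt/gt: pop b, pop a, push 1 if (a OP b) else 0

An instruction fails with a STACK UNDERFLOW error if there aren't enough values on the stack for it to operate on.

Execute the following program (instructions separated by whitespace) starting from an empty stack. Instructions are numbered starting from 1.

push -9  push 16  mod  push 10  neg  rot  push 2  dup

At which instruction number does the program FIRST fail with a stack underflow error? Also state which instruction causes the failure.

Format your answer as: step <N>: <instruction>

Step 1 ('push -9'): stack = [-9], depth = 1
Step 2 ('push 16'): stack = [-9, 16], depth = 2
Step 3 ('mod'): stack = [7], depth = 1
Step 4 ('push 10'): stack = [7, 10], depth = 2
Step 5 ('neg'): stack = [7, -10], depth = 2
Step 6 ('rot'): needs 3 value(s) but depth is 2 — STACK UNDERFLOW

Answer: step 6: rot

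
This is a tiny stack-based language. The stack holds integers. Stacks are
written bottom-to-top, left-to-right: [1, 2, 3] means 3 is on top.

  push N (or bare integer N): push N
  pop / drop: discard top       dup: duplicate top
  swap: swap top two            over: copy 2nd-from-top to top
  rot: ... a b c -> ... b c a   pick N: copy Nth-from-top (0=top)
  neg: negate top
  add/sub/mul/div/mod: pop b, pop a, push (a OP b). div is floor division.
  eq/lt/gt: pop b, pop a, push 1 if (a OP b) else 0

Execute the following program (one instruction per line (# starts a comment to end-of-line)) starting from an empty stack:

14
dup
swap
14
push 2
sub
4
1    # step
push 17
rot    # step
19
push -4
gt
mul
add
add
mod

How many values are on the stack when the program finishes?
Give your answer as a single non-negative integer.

After 'push 14': stack = [14] (depth 1)
After 'dup': stack = [14, 14] (depth 2)
After 'swap': stack = [14, 14] (depth 2)
After 'push 14': stack = [14, 14, 14] (depth 3)
After 'push 2': stack = [14, 14, 14, 2] (depth 4)
After 'sub': stack = [14, 14, 12] (depth 3)
After 'push 4': stack = [14, 14, 12, 4] (depth 4)
After 'push 1': stack = [14, 14, 12, 4, 1] (depth 5)
After 'push 17': stack = [14, 14, 12, 4, 1, 17] (depth 6)
After 'rot': stack = [14, 14, 12, 1, 17, 4] (depth 6)
After 'push 19': stack = [14, 14, 12, 1, 17, 4, 19] (depth 7)
After 'push -4': stack = [14, 14, 12, 1, 17, 4, 19, -4] (depth 8)
After 'gt': stack = [14, 14, 12, 1, 17, 4, 1] (depth 7)
After 'mul': stack = [14, 14, 12, 1, 17, 4] (depth 6)
After 'add': stack = [14, 14, 12, 1, 21] (depth 5)
After 'add': stack = [14, 14, 12, 22] (depth 4)
After 'mod': stack = [14, 14, 12] (depth 3)

Answer: 3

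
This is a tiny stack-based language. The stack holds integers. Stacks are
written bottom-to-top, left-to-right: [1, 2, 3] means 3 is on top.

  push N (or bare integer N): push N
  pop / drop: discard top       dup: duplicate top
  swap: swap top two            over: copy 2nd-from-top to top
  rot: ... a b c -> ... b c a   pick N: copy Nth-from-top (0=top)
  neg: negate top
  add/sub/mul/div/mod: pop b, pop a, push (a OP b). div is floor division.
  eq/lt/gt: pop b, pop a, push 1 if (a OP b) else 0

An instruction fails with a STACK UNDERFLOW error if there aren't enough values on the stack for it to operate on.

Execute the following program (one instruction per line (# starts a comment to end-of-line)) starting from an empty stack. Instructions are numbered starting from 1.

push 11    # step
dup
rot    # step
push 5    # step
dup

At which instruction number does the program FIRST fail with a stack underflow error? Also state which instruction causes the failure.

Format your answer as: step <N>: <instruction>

Answer: step 3: rot

Derivation:
Step 1 ('push 11'): stack = [11], depth = 1
Step 2 ('dup'): stack = [11, 11], depth = 2
Step 3 ('rot'): needs 3 value(s) but depth is 2 — STACK UNDERFLOW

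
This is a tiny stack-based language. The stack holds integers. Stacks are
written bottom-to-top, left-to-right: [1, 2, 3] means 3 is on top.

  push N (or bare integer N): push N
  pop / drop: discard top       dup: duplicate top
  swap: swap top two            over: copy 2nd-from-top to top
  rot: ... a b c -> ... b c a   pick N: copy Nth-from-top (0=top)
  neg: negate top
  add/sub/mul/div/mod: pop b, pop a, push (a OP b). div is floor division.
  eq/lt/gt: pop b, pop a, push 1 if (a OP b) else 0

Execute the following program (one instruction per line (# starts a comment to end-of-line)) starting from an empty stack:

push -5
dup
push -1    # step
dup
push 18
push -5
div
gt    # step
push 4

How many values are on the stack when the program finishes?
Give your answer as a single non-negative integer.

Answer: 5

Derivation:
After 'push -5': stack = [-5] (depth 1)
After 'dup': stack = [-5, -5] (depth 2)
After 'push -1': stack = [-5, -5, -1] (depth 3)
After 'dup': stack = [-5, -5, -1, -1] (depth 4)
After 'push 18': stack = [-5, -5, -1, -1, 18] (depth 5)
After 'push -5': stack = [-5, -5, -1, -1, 18, -5] (depth 6)
After 'div': stack = [-5, -5, -1, -1, -4] (depth 5)
After 'gt': stack = [-5, -5, -1, 1] (depth 4)
After 'push 4': stack = [-5, -5, -1, 1, 4] (depth 5)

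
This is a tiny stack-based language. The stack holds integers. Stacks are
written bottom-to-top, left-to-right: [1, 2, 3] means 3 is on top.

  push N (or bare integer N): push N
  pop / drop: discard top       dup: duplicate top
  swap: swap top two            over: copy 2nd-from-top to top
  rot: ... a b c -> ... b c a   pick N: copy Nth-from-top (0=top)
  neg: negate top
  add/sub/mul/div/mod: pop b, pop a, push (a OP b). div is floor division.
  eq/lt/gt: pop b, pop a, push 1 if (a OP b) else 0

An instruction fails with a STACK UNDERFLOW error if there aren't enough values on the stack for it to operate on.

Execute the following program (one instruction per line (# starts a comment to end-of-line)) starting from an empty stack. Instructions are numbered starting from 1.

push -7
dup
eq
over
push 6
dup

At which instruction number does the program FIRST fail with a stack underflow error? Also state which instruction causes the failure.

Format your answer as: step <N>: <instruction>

Step 1 ('push -7'): stack = [-7], depth = 1
Step 2 ('dup'): stack = [-7, -7], depth = 2
Step 3 ('eq'): stack = [1], depth = 1
Step 4 ('over'): needs 2 value(s) but depth is 1 — STACK UNDERFLOW

Answer: step 4: over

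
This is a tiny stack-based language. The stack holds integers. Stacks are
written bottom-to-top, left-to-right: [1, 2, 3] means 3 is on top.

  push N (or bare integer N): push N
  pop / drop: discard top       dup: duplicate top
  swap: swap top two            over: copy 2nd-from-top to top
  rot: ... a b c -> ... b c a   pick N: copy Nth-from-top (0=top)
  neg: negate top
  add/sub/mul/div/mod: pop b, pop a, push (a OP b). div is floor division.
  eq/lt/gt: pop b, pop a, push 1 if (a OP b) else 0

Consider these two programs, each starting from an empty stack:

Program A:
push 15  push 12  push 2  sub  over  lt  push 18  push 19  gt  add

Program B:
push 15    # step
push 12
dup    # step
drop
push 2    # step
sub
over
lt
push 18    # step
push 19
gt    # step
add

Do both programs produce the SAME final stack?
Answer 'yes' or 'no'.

Answer: yes

Derivation:
Program A trace:
  After 'push 15': [15]
  After 'push 12': [15, 12]
  After 'push 2': [15, 12, 2]
  After 'sub': [15, 10]
  After 'over': [15, 10, 15]
  After 'lt': [15, 1]
  After 'push 18': [15, 1, 18]
  After 'push 19': [15, 1, 18, 19]
  After 'gt': [15, 1, 0]
  After 'add': [15, 1]
Program A final stack: [15, 1]

Program B trace:
  After 'push 15': [15]
  After 'push 12': [15, 12]
  After 'dup': [15, 12, 12]
  After 'drop': [15, 12]
  After 'push 2': [15, 12, 2]
  After 'sub': [15, 10]
  After 'over': [15, 10, 15]
  After 'lt': [15, 1]
  After 'push 18': [15, 1, 18]
  After 'push 19': [15, 1, 18, 19]
  After 'gt': [15, 1, 0]
  After 'add': [15, 1]
Program B final stack: [15, 1]
Same: yes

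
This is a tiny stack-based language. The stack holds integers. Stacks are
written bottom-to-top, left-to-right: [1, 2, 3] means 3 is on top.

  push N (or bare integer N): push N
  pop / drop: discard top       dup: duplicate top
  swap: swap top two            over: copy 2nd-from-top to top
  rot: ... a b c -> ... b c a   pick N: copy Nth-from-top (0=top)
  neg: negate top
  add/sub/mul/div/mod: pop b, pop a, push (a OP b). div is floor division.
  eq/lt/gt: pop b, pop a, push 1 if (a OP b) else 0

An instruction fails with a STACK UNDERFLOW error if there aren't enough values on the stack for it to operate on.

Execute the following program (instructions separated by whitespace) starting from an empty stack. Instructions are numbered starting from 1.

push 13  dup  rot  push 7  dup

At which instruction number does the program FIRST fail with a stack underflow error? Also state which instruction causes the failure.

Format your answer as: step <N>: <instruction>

Step 1 ('push 13'): stack = [13], depth = 1
Step 2 ('dup'): stack = [13, 13], depth = 2
Step 3 ('rot'): needs 3 value(s) but depth is 2 — STACK UNDERFLOW

Answer: step 3: rot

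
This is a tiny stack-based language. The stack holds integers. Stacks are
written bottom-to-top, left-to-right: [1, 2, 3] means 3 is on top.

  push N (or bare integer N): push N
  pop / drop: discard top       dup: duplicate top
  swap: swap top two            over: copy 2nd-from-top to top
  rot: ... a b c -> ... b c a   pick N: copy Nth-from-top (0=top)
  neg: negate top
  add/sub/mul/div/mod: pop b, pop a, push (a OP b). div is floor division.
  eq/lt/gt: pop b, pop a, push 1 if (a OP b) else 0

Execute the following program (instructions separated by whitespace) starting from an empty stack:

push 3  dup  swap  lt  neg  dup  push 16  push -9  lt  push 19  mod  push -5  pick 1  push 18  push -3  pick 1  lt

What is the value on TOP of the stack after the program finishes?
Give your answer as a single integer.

Answer: 1

Derivation:
After 'push 3': [3]
After 'dup': [3, 3]
After 'swap': [3, 3]
After 'lt': [0]
After 'neg': [0]
After 'dup': [0, 0]
After 'push 16': [0, 0, 16]
After 'push -9': [0, 0, 16, -9]
After 'lt': [0, 0, 0]
After 'push 19': [0, 0, 0, 19]
After 'mod': [0, 0, 0]
After 'push -5': [0, 0, 0, -5]
After 'pick 1': [0, 0, 0, -5, 0]
After 'push 18': [0, 0, 0, -5, 0, 18]
After 'push -3': [0, 0, 0, -5, 0, 18, -3]
After 'pick 1': [0, 0, 0, -5, 0, 18, -3, 18]
After 'lt': [0, 0, 0, -5, 0, 18, 1]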